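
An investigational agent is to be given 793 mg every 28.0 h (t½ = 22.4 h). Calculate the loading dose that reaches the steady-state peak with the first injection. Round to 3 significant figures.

k = ln 2 / 22.4 = 0.03094 h⁻¹
Accumulation ratio R = 1 / (1 − e^(−kτ)) = 1 / (1 − e^(−0.03094×28.0)) = 1 / (1 − 0.4204) = 1.725
Loading dose = maintenance dose × R = 793 × 1.725 ≈ 1370 mg

1370 mg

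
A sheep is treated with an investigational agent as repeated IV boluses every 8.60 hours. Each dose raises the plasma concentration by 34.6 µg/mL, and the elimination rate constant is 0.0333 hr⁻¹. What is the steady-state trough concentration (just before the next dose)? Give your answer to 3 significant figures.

Fraction remaining after one interval: e^(−kτ) = e^(−0.03330 × 8.60) = 0.7510
R = 1 / (1 − 0.7510) = 4.016
Css,max = 34.6 × 4.016 = 138.9 µg/mL
Css,min = Css,max × e^(−kτ) = 138.9 × 0.7510 ≈ 104 µg/mL

104 µg/mL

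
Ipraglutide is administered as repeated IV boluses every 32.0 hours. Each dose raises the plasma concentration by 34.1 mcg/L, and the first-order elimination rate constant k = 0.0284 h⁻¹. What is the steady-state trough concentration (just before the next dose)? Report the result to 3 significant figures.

23.0 mcg/L

Fraction remaining after one interval: e^(−kτ) = e^(−0.02840 × 32.0) = 0.4030
R = 1 / (1 − 0.4030) = 1.675
Css,max = 34.1 × 1.675 = 57.12 mcg/L
Css,min = Css,max × e^(−kτ) = 57.12 × 0.4030 ≈ 23.0 mcg/L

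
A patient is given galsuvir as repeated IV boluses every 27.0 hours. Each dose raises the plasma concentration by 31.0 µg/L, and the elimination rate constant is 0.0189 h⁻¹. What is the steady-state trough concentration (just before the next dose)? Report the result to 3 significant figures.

Fraction remaining after one interval: e^(−kτ) = e^(−0.01890 × 27.0) = 0.6003
R = 1 / (1 − 0.6003) = 2.502
Css,max = 31.0 × 2.502 = 77.56 µg/L
Css,min = Css,max × e^(−kτ) = 77.56 × 0.6003 ≈ 46.6 µg/L

46.6 µg/L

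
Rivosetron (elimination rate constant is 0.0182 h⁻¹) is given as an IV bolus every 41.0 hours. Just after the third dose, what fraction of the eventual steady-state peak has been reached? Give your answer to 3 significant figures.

f_n = 1 − e^(−nkτ) = 1 − e^(−3 × 0.01820 × 41.0) = 1 − e^(−2.239) = 1 − 0.1066 ≈ 0.893

0.893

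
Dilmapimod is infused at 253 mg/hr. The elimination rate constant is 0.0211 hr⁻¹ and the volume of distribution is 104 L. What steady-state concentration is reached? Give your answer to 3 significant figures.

CL = k · V = 0.0211 × 104 = 2.194 L/hr
Css = rate / CL = 253 / 2.194 ≈ 115 mg/L

115 mg/L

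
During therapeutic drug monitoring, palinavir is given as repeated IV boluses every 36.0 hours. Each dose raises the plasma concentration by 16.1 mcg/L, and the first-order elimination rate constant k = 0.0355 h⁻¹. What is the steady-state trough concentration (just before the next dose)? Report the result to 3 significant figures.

Fraction remaining after one interval: e^(−kτ) = e^(−0.03550 × 36.0) = 0.2786
R = 1 / (1 − 0.2786) = 1.386
Css,max = 16.1 × 1.386 = 22.32 mcg/L
Css,min = Css,max × e^(−kτ) = 22.32 × 0.2786 ≈ 6.22 mcg/L

6.22 mcg/L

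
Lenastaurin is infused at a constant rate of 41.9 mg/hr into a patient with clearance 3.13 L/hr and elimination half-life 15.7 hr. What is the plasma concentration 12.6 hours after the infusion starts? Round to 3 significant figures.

Css = rate / CL = 41.9 / 3.13 = 13.39 mg/L
k = ln 2 / 15.7 = 0.04415 hr⁻¹
C(t) = Css (1 − e^(−kt)) = 13.39 × (1 − e^(−0.5563)) = 13.39 × 0.4267 ≈ 5.71 mg/L

5.71 mg/L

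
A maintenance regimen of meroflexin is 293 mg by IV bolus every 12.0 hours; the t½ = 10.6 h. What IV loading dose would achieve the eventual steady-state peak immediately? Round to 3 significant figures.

539 mg

k = ln 2 / 10.6 = 0.06539 h⁻¹
Accumulation ratio R = 1 / (1 − e^(−kτ)) = 1 / (1 − e^(−0.06539×12.0)) = 1 / (1 − 0.4563) = 1.839
Loading dose = maintenance dose × R = 293 × 1.839 ≈ 539 mg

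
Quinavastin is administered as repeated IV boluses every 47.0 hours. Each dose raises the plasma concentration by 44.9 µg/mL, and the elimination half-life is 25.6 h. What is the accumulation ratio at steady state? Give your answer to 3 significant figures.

k = ln 2 / 25.6 = 0.02708 h⁻¹
Fraction remaining after one interval: e^(−kτ) = e^(−0.02708 × 47.0) = 0.2801
R = 1 / (1 − 0.2801) = 1 / 0.7199 ≈ 1.39

1.39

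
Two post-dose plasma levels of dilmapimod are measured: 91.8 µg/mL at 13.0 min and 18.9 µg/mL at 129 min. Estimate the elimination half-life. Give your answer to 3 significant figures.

50.9 minutes

k = ln(C₁/C₂) / (t₂ − t₁) = ln(91.8/18.9) / (129 − 13.0)
  = 1.580 / 116.0 = 0.01362 min⁻¹
t½ = ln 2 / k = ln 2 / 0.01362 ≈ 50.9 minutes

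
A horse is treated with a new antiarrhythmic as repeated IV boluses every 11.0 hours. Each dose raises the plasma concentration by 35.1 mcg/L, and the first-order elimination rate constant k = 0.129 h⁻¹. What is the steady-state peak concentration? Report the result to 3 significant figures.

Fraction remaining after one interval: e^(−kτ) = e^(−0.1290 × 11.0) = 0.2420
R = 1 / (1 − 0.2420) = 1.319
Css,max = 35.1 × 1.319 ≈ 46.3 mcg/L

46.3 mcg/L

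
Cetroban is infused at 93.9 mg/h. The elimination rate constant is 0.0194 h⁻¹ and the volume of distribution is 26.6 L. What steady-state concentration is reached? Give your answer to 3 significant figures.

182 µg/mL

CL = k · V = 0.0194 × 26.6 = 0.5160 L/h
Css = rate / CL = 93.9 / 0.5160 ≈ 182 µg/mL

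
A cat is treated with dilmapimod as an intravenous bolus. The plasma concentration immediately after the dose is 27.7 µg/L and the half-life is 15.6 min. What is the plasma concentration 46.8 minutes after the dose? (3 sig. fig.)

k = ln 2 / 15.6 = 0.04443 min⁻¹
C(t) = C₀ e^(−kt) = 27.7 × e^(−0.04443 × 46.8) = 27.7 × e^(−2.079) = 27.7 × 0.1250 ≈ 3.46 µg/L

3.46 µg/L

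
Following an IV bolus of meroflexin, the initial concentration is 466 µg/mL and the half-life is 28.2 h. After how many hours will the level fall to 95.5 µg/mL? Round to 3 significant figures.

k = ln 2 / 28.2 = 0.02458 h⁻¹
C(t) = C₀ e^(−kt)  ⇒  t = ln(C₀/C) / k
t = ln(466/95.5) / 0.02458 = 1.585 / 0.02458 ≈ 64.5 hours

64.5 hours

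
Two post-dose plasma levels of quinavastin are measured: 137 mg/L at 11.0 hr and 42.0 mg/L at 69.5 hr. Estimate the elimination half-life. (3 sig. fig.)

34.3 hours

k = ln(C₁/C₂) / (t₂ − t₁) = ln(137/42.0) / (69.5 − 11.0)
  = 1.182 / 58.50 = 0.02021 hr⁻¹
t½ = ln 2 / k = ln 2 / 0.02021 ≈ 34.3 hours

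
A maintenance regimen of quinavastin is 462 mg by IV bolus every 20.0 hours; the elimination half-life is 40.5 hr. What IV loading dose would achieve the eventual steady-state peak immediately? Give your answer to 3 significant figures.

k = ln 2 / 40.5 = 0.01711 hr⁻¹
Accumulation ratio R = 1 / (1 − e^(−kτ)) = 1 / (1 − e^(−0.01711×20.0)) = 1 / (1 − 0.7101) = 3.450
Loading dose = maintenance dose × R = 462 × 3.450 ≈ 1590 mg

1590 mg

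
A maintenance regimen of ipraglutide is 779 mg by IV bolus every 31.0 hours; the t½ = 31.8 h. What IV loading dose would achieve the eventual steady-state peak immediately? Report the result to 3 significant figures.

k = ln 2 / 31.8 = 0.02180 h⁻¹
Accumulation ratio R = 1 / (1 − e^(−kτ)) = 1 / (1 − e^(−0.02180×31.0)) = 1 / (1 − 0.5088) = 2.036
Loading dose = maintenance dose × R = 779 × 2.036 ≈ 1590 mg

1590 mg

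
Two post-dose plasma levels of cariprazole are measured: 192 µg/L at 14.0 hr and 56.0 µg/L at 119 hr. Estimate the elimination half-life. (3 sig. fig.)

k = ln(C₁/C₂) / (t₂ − t₁) = ln(192/56.0) / (119 − 14.0)
  = 1.232 / 105.0 = 0.01173 hr⁻¹
t½ = ln 2 / k = ln 2 / 0.01173 ≈ 59.1 hours

59.1 hours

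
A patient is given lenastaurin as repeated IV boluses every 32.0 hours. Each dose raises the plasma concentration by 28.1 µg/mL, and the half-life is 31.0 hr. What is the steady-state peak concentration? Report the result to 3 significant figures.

k = ln 2 / 31.0 = 0.02236 hr⁻¹
Fraction remaining after one interval: e^(−kτ) = e^(−0.02236 × 32.0) = 0.4889
R = 1 / (1 − 0.4889) = 1.957
Css,max = 28.1 × 1.957 ≈ 55.0 µg/mL

55.0 µg/mL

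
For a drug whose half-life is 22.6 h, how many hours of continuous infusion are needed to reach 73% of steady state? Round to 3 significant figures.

k = ln 2 / 22.6 = 0.03067 h⁻¹
f = 1 − e^(−kt)  ⇒  t = −ln(1 − f) / k
t = −ln(1 − 0.73) / 0.03067 = 1.309 / 0.03067 ≈ 42.7 hours

42.7 hours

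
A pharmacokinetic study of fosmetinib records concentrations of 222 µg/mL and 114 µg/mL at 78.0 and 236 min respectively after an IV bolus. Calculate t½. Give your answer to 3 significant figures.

k = ln(C₁/C₂) / (t₂ − t₁) = ln(222/114) / (236 − 78.0)
  = 0.6665 / 158.0 = 0.004218 min⁻¹
t½ = ln 2 / k = ln 2 / 0.004218 ≈ 164 minutes

164 minutes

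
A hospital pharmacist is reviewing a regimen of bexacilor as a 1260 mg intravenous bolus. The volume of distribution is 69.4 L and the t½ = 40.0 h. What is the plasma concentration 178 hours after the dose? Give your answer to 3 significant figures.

0.831 mg/L

C₀ = dose / V = 1260 / 69.4 = 18.16 mg/L
k = ln 2 / 40.0 = 0.01733 h⁻¹
C(t) = C₀ e^(−kt) = 18.16 × e^(−0.01733 × 178) = 18.16 × e^(−3.085) = 18.16 × 0.04575 ≈ 0.831 mg/L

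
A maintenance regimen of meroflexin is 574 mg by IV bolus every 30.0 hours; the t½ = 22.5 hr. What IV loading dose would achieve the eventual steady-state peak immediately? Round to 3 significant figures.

k = ln 2 / 22.5 = 0.03081 hr⁻¹
Accumulation ratio R = 1 / (1 − e^(−kτ)) = 1 / (1 − e^(−0.03081×30.0)) = 1 / (1 − 0.3969) = 1.658
Loading dose = maintenance dose × R = 574 × 1.658 ≈ 952 mg

952 mg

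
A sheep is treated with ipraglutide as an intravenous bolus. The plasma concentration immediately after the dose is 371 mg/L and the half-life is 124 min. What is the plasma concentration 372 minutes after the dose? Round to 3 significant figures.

46.4 mg/L

k = ln 2 / 124 = 0.005590 min⁻¹
C(t) = C₀ e^(−kt) = 371 × e^(−0.005590 × 372) = 371 × e^(−2.079) = 371 × 0.1250 ≈ 46.4 mg/L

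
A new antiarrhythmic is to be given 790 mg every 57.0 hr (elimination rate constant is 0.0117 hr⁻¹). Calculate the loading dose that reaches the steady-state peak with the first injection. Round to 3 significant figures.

1620 mg

Accumulation ratio R = 1 / (1 − e^(−kτ)) = 1 / (1 − e^(−0.01170×57.0)) = 1 / (1 − 0.5133) = 2.055
Loading dose = maintenance dose × R = 790 × 2.055 ≈ 1620 mg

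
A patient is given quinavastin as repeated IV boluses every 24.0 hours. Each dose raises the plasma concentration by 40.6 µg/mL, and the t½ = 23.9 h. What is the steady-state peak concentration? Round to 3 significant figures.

k = ln 2 / 23.9 = 0.02900 h⁻¹
Fraction remaining after one interval: e^(−kτ) = e^(−0.02900 × 24.0) = 0.4986
R = 1 / (1 − 0.4986) = 1.994
Css,max = 40.6 × 1.994 ≈ 81.0 µg/mL

81.0 µg/mL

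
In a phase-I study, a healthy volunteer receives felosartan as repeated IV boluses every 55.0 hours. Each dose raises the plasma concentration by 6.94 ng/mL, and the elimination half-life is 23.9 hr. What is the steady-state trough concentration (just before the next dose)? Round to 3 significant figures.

1.77 ng/mL

k = ln 2 / 23.9 = 0.02900 hr⁻¹
Fraction remaining after one interval: e^(−kτ) = e^(−0.02900 × 55.0) = 0.2029
R = 1 / (1 − 0.2029) = 1.255
Css,max = 6.94 × 1.255 = 8.706 ng/mL
Css,min = Css,max × e^(−kτ) = 8.706 × 0.2029 ≈ 1.77 ng/mL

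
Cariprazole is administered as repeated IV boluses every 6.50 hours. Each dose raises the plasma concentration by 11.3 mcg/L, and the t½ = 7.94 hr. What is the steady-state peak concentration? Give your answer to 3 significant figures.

k = ln 2 / 7.94 = 0.08730 hr⁻¹
Fraction remaining after one interval: e^(−kτ) = e^(−0.08730 × 6.50) = 0.5670
R = 1 / (1 − 0.5670) = 2.309
Css,max = 11.3 × 2.309 ≈ 26.1 mcg/L

26.1 mcg/L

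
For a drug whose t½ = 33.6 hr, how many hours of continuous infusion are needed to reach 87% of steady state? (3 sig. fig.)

98.9 hours

k = ln 2 / 33.6 = 0.02063 hr⁻¹
f = 1 − e^(−kt)  ⇒  t = −ln(1 − f) / k
t = −ln(1 − 0.87) / 0.02063 = 2.040 / 0.02063 ≈ 98.9 hours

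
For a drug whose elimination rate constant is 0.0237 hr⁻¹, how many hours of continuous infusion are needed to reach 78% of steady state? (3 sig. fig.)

63.9 hours

f = 1 − e^(−kt)  ⇒  t = −ln(1 − f) / k
t = −ln(1 − 0.78) / 0.02370 = 1.514 / 0.02370 ≈ 63.9 hours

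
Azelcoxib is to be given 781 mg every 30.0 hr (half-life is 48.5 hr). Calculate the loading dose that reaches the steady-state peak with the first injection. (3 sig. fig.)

k = ln 2 / 48.5 = 0.01429 hr⁻¹
Accumulation ratio R = 1 / (1 − e^(−kτ)) = 1 / (1 − e^(−0.01429×30.0)) = 1 / (1 − 0.6513) = 2.868
Loading dose = maintenance dose × R = 781 × 2.868 ≈ 2240 mg

2240 mg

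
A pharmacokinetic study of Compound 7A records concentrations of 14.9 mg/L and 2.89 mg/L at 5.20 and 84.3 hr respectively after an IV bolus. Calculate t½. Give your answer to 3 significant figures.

k = ln(C₁/C₂) / (t₂ − t₁) = ln(14.9/2.89) / (84.3 − 5.20)
  = 1.640 / 79.10 = 0.02073 hr⁻¹
t½ = ln 2 / k = ln 2 / 0.02073 ≈ 33.4 hours

33.4 hours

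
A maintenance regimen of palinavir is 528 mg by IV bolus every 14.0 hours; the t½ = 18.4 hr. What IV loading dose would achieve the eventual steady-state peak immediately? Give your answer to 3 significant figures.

k = ln 2 / 18.4 = 0.03767 hr⁻¹
Accumulation ratio R = 1 / (1 − e^(−kτ)) = 1 / (1 − e^(−0.03767×14.0)) = 1 / (1 − 0.5901) = 2.440
Loading dose = maintenance dose × R = 528 × 2.440 ≈ 1290 mg

1290 mg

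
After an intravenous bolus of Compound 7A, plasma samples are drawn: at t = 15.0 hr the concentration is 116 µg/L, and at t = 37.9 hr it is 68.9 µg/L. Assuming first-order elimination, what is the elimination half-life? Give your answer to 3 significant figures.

30.5 hours

k = ln(C₁/C₂) / (t₂ − t₁) = ln(116/68.9) / (37.9 − 15.0)
  = 0.5209 / 22.90 = 0.02275 hr⁻¹
t½ = ln 2 / k = ln 2 / 0.02275 ≈ 30.5 hours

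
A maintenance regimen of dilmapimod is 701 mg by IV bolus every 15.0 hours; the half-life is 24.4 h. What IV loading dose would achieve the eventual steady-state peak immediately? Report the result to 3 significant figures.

2020 mg

k = ln 2 / 24.4 = 0.02841 h⁻¹
Accumulation ratio R = 1 / (1 − e^(−kτ)) = 1 / (1 − e^(−0.02841×15.0)) = 1 / (1 − 0.6530) = 2.882
Loading dose = maintenance dose × R = 701 × 2.882 ≈ 2020 mg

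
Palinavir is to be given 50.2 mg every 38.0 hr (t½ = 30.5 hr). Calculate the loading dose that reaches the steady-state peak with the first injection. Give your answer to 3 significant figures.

86.8 mg

k = ln 2 / 30.5 = 0.02273 hr⁻¹
Accumulation ratio R = 1 / (1 − e^(−kτ)) = 1 / (1 − e^(−0.02273×38.0)) = 1 / (1 − 0.4216) = 1.729
Loading dose = maintenance dose × R = 50.2 × 1.729 ≈ 86.8 mg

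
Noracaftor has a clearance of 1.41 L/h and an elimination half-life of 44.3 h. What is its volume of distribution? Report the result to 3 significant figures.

90.1 L

k = ln 2 / t½ = ln 2 / 44.3 = 0.01565 h⁻¹
V = CL / k = 1.41 / 0.01565 ≈ 90.1 L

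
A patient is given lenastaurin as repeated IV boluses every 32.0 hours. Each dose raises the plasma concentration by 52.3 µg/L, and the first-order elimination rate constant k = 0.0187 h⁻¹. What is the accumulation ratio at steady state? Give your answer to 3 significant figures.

Fraction remaining after one interval: e^(−kτ) = e^(−0.01870 × 32.0) = 0.5497
R = 1 / (1 − 0.5497) = 1 / 0.4503 ≈ 2.22

2.22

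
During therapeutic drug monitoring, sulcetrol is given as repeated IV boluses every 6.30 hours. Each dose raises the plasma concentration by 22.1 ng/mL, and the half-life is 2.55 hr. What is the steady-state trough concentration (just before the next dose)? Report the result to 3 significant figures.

4.86 ng/mL

k = ln 2 / 2.55 = 0.2718 hr⁻¹
Fraction remaining after one interval: e^(−kτ) = e^(−0.2718 × 6.30) = 0.1804
R = 1 / (1 − 0.1804) = 1.220
Css,max = 22.1 × 1.220 = 26.96 ng/mL
Css,min = Css,max × e^(−kτ) = 26.96 × 0.1804 ≈ 4.86 ng/mL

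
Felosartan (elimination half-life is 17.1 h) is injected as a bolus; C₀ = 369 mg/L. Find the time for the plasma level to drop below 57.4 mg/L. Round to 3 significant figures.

k = ln 2 / 17.1 = 0.04053 h⁻¹
C(t) = C₀ e^(−kt)  ⇒  t = ln(C₀/C) / k
t = ln(369/57.4) / 0.04053 = 1.861 / 0.04053 ≈ 45.9 hours

45.9 hours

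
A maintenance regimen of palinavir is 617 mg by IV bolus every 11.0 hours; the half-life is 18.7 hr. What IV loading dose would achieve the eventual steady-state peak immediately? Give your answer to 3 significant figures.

1840 mg

k = ln 2 / 18.7 = 0.03707 hr⁻¹
Accumulation ratio R = 1 / (1 − e^(−kτ)) = 1 / (1 − e^(−0.03707×11.0)) = 1 / (1 − 0.6652) = 2.986
Loading dose = maintenance dose × R = 617 × 2.986 ≈ 1840 mg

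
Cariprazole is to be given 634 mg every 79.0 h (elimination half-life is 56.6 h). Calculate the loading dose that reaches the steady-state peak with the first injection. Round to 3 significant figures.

1020 mg

k = ln 2 / 56.6 = 0.01225 h⁻¹
Accumulation ratio R = 1 / (1 − e^(−kτ)) = 1 / (1 − e^(−0.01225×79.0)) = 1 / (1 − 0.3800) = 1.613
Loading dose = maintenance dose × R = 634 × 1.613 ≈ 1020 mg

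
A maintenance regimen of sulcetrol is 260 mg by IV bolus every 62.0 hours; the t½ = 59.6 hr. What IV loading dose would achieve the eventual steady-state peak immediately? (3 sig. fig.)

506 mg

k = ln 2 / 59.6 = 0.01163 hr⁻¹
Accumulation ratio R = 1 / (1 − e^(−kτ)) = 1 / (1 − e^(−0.01163×62.0)) = 1 / (1 − 0.4862) = 1.946
Loading dose = maintenance dose × R = 260 × 1.946 ≈ 506 mg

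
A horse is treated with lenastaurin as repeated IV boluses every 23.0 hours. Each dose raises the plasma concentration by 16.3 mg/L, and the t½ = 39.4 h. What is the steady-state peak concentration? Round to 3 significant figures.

49.0 mg/L

k = ln 2 / 39.4 = 0.01759 h⁻¹
Fraction remaining after one interval: e^(−kτ) = e^(−0.01759 × 23.0) = 0.6672
R = 1 / (1 − 0.6672) = 3.005
Css,max = 16.3 × 3.005 ≈ 49.0 mg/L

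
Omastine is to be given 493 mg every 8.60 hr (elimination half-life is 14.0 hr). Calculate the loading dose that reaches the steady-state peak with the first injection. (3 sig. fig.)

k = ln 2 / 14.0 = 0.04951 hr⁻¹
Accumulation ratio R = 1 / (1 − e^(−kτ)) = 1 / (1 − e^(−0.04951×8.60)) = 1 / (1 − 0.6533) = 2.884
Loading dose = maintenance dose × R = 493 × 2.884 ≈ 1420 mg

1420 mg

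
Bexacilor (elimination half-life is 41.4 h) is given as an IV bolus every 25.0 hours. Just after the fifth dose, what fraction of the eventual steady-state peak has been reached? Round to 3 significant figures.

0.877

k = ln 2 / 41.4 = 0.01674 h⁻¹
f_n = 1 − e^(−nkτ) = 1 − e^(−5 × 0.01674 × 25.0) = 1 − e^(−2.093) = 1 − 0.1233 ≈ 0.877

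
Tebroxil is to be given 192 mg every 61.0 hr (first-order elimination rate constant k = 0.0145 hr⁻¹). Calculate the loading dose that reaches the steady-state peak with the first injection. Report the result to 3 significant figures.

Accumulation ratio R = 1 / (1 − e^(−kτ)) = 1 / (1 − e^(−0.01450×61.0)) = 1 / (1 − 0.4129) = 1.703
Loading dose = maintenance dose × R = 192 × 1.703 ≈ 327 mg

327 mg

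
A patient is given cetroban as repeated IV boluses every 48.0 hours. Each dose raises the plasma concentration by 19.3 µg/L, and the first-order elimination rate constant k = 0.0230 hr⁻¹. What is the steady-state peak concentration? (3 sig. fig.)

Fraction remaining after one interval: e^(−kτ) = e^(−0.02300 × 48.0) = 0.3315
R = 1 / (1 − 0.3315) = 1.496
Css,max = 19.3 × 1.496 ≈ 28.9 µg/L

28.9 µg/L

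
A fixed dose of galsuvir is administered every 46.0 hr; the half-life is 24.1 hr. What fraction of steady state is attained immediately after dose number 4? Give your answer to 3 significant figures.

k = ln 2 / 24.1 = 0.02876 hr⁻¹
f_n = 1 − e^(−nkτ) = 1 − e^(−4 × 0.02876 × 46.0) = 1 − e^(−5.292) = 1 − 0.005031 ≈ 0.995

0.995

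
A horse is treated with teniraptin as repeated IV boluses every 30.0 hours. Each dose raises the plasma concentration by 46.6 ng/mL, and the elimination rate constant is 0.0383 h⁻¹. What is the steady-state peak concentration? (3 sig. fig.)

68.2 ng/mL

Fraction remaining after one interval: e^(−kτ) = e^(−0.03830 × 30.0) = 0.3170
R = 1 / (1 − 0.3170) = 1.464
Css,max = 46.6 × 1.464 ≈ 68.2 ng/mL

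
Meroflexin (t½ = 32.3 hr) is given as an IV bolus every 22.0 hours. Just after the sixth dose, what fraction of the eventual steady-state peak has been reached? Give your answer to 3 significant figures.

0.941

k = ln 2 / 32.3 = 0.02146 hr⁻¹
f_n = 1 − e^(−nkτ) = 1 − e^(−6 × 0.02146 × 22.0) = 1 − e^(−2.833) = 1 − 0.05886 ≈ 0.941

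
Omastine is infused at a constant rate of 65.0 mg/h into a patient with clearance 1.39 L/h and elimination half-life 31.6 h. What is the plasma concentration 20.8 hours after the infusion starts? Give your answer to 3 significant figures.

17.1 µg/mL

Css = rate / CL = 65.0 / 1.39 = 46.76 µg/mL
k = ln 2 / 31.6 = 0.02194 h⁻¹
C(t) = Css (1 − e^(−kt)) = 46.76 × (1 − e^(−0.4562)) = 46.76 × 0.3663 ≈ 17.1 µg/mL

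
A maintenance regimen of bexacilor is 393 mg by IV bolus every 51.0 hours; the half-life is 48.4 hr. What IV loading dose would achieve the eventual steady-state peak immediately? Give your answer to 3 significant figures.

k = ln 2 / 48.4 = 0.01432 hr⁻¹
Accumulation ratio R = 1 / (1 − e^(−kτ)) = 1 / (1 − e^(−0.01432×51.0)) = 1 / (1 − 0.4817) = 1.929
Loading dose = maintenance dose × R = 393 × 1.929 ≈ 758 mg

758 mg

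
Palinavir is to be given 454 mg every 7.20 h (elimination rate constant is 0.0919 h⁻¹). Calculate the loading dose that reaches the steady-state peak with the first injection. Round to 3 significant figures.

938 mg

Accumulation ratio R = 1 / (1 − e^(−kτ)) = 1 / (1 − e^(−0.09190×7.20)) = 1 / (1 − 0.5160) = 2.066
Loading dose = maintenance dose × R = 454 × 2.066 ≈ 938 mg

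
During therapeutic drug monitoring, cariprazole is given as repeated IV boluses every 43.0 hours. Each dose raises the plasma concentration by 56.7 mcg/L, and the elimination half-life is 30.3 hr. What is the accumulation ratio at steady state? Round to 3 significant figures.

k = ln 2 / 30.3 = 0.02288 hr⁻¹
Fraction remaining after one interval: e^(−kτ) = e^(−0.02288 × 43.0) = 0.3739
R = 1 / (1 − 0.3739) = 1 / 0.6261 ≈ 1.60

1.60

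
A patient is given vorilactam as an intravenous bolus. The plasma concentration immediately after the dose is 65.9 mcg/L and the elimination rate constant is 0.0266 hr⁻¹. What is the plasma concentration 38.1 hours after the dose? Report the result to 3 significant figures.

23.9 mcg/L

C(t) = C₀ e^(−kt) = 65.9 × e^(−0.02660 × 38.1) = 65.9 × e^(−1.013) = 65.9 × 0.3630 ≈ 23.9 mcg/L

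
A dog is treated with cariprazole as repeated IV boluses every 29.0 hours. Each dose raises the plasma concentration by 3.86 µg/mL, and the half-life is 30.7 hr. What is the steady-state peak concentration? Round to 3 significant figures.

k = ln 2 / 30.7 = 0.02258 hr⁻¹
Fraction remaining after one interval: e^(−kτ) = e^(−0.02258 × 29.0) = 0.5196
R = 1 / (1 − 0.5196) = 2.081
Css,max = 3.86 × 2.081 ≈ 8.03 µg/mL

8.03 µg/mL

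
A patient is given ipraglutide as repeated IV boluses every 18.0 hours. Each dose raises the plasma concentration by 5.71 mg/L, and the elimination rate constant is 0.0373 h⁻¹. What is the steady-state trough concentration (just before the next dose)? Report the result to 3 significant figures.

Fraction remaining after one interval: e^(−kτ) = e^(−0.03730 × 18.0) = 0.5110
R = 1 / (1 − 0.5110) = 2.045
Css,max = 5.71 × 2.045 = 11.68 mg/L
Css,min = Css,max × e^(−kτ) = 11.68 × 0.5110 ≈ 5.97 mg/L

5.97 mg/L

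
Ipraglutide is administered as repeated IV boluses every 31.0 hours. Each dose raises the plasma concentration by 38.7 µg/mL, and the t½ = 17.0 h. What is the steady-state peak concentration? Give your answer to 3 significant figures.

k = ln 2 / 17.0 = 0.04077 h⁻¹
Fraction remaining after one interval: e^(−kτ) = e^(−0.04077 × 31.0) = 0.2825
R = 1 / (1 − 0.2825) = 1.394
Css,max = 38.7 × 1.394 ≈ 53.9 µg/mL

53.9 µg/mL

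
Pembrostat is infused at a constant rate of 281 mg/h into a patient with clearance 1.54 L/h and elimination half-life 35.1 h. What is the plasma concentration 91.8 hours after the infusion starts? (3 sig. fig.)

Css = rate / CL = 281 / 1.54 = 182.5 µg/mL
k = ln 2 / 35.1 = 0.01975 h⁻¹
C(t) = Css (1 − e^(−kt)) = 182.5 × (1 − e^(−1.813)) = 182.5 × 0.8368 ≈ 153 µg/mL

153 µg/mL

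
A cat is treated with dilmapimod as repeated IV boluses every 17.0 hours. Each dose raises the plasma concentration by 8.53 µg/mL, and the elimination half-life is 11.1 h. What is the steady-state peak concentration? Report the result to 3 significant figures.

13.0 µg/mL

k = ln 2 / 11.1 = 0.06245 h⁻¹
Fraction remaining after one interval: e^(−kτ) = e^(−0.06245 × 17.0) = 0.3459
R = 1 / (1 − 0.3459) = 1.529
Css,max = 8.53 × 1.529 ≈ 13.0 µg/mL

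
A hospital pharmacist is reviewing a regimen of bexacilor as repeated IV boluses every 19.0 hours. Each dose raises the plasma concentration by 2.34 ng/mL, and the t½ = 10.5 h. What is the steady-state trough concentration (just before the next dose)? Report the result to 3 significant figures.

0.934 ng/mL

k = ln 2 / 10.5 = 0.06601 h⁻¹
Fraction remaining after one interval: e^(−kτ) = e^(−0.06601 × 19.0) = 0.2853
R = 1 / (1 − 0.2853) = 1.399
Css,max = 2.34 × 1.399 = 3.274 ng/mL
Css,min = Css,max × e^(−kτ) = 3.274 × 0.2853 ≈ 0.934 ng/mL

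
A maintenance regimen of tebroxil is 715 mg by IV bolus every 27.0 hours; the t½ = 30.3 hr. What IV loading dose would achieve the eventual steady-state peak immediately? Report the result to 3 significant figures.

k = ln 2 / 30.3 = 0.02288 hr⁻¹
Accumulation ratio R = 1 / (1 − e^(−kτ)) = 1 / (1 − e^(−0.02288×27.0)) = 1 / (1 − 0.5392) = 2.170
Loading dose = maintenance dose × R = 715 × 2.170 ≈ 1550 mg

1550 mg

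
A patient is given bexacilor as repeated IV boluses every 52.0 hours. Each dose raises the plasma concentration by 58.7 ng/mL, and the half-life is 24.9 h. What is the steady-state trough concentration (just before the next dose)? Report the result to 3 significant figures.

k = ln 2 / 24.9 = 0.02784 h⁻¹
Fraction remaining after one interval: e^(−kτ) = e^(−0.02784 × 52.0) = 0.2351
R = 1 / (1 − 0.2351) = 1.307
Css,max = 58.7 × 1.307 = 76.75 ng/mL
Css,min = Css,max × e^(−kτ) = 76.75 × 0.2351 ≈ 18.0 ng/mL

18.0 ng/mL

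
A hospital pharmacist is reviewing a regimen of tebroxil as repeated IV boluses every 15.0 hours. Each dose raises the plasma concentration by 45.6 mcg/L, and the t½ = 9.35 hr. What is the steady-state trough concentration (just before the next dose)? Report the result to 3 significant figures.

k = ln 2 / 9.35 = 0.07413 hr⁻¹
Fraction remaining after one interval: e^(−kτ) = e^(−0.07413 × 15.0) = 0.3289
R = 1 / (1 − 0.3289) = 1.490
Css,max = 45.6 × 1.490 = 67.95 mcg/L
Css,min = Css,max × e^(−kτ) = 67.95 × 0.3289 ≈ 22.3 mcg/L

22.3 mcg/L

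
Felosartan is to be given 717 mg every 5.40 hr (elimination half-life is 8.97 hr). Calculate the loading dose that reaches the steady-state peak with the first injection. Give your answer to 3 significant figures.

2100 mg

k = ln 2 / 8.97 = 0.07727 hr⁻¹
Accumulation ratio R = 1 / (1 − e^(−kτ)) = 1 / (1 − e^(−0.07727×5.40)) = 1 / (1 − 0.6588) = 2.931
Loading dose = maintenance dose × R = 717 × 2.931 ≈ 2100 mg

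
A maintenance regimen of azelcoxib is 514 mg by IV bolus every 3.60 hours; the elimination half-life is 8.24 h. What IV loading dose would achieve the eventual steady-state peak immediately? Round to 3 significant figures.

1970 mg

k = ln 2 / 8.24 = 0.08412 h⁻¹
Accumulation ratio R = 1 / (1 − e^(−kτ)) = 1 / (1 − e^(−0.08412×3.60)) = 1 / (1 − 0.7387) = 3.827
Loading dose = maintenance dose × R = 514 × 3.827 ≈ 1970 mg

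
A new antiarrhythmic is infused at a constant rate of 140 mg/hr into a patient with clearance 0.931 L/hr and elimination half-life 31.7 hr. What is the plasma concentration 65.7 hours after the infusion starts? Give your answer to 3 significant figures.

Css = rate / CL = 140 / 0.931 = 150.4 mg/L
k = ln 2 / 31.7 = 0.02187 hr⁻¹
C(t) = Css (1 − e^(−kt)) = 150.4 × (1 − e^(−1.437)) = 150.4 × 0.7623 ≈ 115 mg/L

115 mg/L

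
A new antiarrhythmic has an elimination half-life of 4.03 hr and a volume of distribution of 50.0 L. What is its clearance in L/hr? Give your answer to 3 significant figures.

k = ln 2 / t½ = ln 2 / 4.03 = 0.1720 hr⁻¹
CL = k · V = 0.1720 × 50.0 ≈ 8.60 L/hr

8.60 L/hr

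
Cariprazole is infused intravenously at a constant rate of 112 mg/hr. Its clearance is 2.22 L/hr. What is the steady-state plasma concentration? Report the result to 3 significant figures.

50.5 mg/L

Css = infusion rate / CL = 112 / 2.22 ≈ 50.5 mg/L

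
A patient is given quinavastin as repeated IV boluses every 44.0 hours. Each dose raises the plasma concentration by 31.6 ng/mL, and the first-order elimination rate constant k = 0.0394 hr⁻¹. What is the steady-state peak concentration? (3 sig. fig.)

Fraction remaining after one interval: e^(−kτ) = e^(−0.03940 × 44.0) = 0.1766
R = 1 / (1 − 0.1766) = 1.215
Css,max = 31.6 × 1.215 ≈ 38.4 ng/mL

38.4 ng/mL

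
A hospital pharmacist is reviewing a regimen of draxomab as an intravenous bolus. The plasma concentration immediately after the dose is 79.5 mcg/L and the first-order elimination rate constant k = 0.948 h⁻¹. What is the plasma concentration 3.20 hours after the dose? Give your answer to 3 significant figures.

C(t) = C₀ e^(−kt) = 79.5 × e^(−0.9480 × 3.20) = 79.5 × e^(−3.034) = 79.5 × 0.04814 ≈ 3.83 mcg/L

3.83 mcg/L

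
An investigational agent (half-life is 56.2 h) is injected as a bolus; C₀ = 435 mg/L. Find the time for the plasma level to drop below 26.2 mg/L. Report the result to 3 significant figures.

228 hours

k = ln 2 / 56.2 = 0.01233 h⁻¹
C(t) = C₀ e^(−kt)  ⇒  t = ln(C₀/C) / k
t = ln(435/26.2) / 0.01233 = 2.810 / 0.01233 ≈ 228 hours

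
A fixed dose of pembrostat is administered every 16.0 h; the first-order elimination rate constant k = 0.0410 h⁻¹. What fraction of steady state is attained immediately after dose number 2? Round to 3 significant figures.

f_n = 1 − e^(−nkτ) = 1 − e^(−2 × 0.04100 × 16.0) = 1 − e^(−1.312) = 1 − 0.2693 ≈ 0.731

0.731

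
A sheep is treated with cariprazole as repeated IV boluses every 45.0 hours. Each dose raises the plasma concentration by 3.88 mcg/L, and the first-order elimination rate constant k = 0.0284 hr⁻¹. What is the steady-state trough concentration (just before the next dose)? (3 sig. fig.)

Fraction remaining after one interval: e^(−kτ) = e^(−0.02840 × 45.0) = 0.2786
R = 1 / (1 − 0.2786) = 1.386
Css,max = 3.88 × 1.386 = 5.378 mcg/L
Css,min = Css,max × e^(−kτ) = 5.378 × 0.2786 ≈ 1.50 mcg/L

1.50 mcg/L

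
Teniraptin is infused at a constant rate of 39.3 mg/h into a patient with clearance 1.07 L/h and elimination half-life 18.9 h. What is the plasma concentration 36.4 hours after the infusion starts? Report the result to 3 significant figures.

27.1 mg/L

Css = rate / CL = 39.3 / 1.07 = 36.73 mg/L
k = ln 2 / 18.9 = 0.03667 h⁻¹
C(t) = Css (1 − e^(−kt)) = 36.73 × (1 − e^(−1.335)) = 36.73 × 0.7368 ≈ 27.1 mg/L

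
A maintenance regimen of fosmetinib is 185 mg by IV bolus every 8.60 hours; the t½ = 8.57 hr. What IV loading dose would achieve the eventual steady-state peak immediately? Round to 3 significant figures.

k = ln 2 / 8.57 = 0.08088 hr⁻¹
Accumulation ratio R = 1 / (1 − e^(−kτ)) = 1 / (1 − e^(−0.08088×8.60)) = 1 / (1 − 0.4988) = 1.995
Loading dose = maintenance dose × R = 185 × 1.995 ≈ 369 mg

369 mg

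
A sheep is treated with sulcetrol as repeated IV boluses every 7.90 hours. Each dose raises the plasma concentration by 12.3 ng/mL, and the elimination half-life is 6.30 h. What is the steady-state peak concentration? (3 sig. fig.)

21.2 ng/mL

k = ln 2 / 6.30 = 0.1100 h⁻¹
Fraction remaining after one interval: e^(−kτ) = e^(−0.1100 × 7.90) = 0.4193
R = 1 / (1 − 0.4193) = 1.722
Css,max = 12.3 × 1.722 ≈ 21.2 ng/mL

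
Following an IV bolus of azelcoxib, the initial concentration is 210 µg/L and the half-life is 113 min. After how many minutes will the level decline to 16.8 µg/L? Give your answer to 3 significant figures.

k = ln 2 / 113 = 0.006134 min⁻¹
C(t) = C₀ e^(−kt)  ⇒  t = ln(C₀/C) / k
t = ln(210/16.8) / 0.006134 = 2.526 / 0.006134 ≈ 412 minutes

412 minutes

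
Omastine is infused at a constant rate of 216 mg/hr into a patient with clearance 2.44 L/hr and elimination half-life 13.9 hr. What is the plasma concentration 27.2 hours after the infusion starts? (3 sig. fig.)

65.7 µg/mL

Css = rate / CL = 216 / 2.44 = 88.52 µg/mL
k = ln 2 / 13.9 = 0.04987 hr⁻¹
C(t) = Css (1 − e^(−kt)) = 88.52 × (1 − e^(−1.356)) = 88.52 × 0.7424 ≈ 65.7 µg/mL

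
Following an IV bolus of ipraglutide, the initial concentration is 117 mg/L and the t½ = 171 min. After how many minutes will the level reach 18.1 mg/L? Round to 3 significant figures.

460 minutes

k = ln 2 / 171 = 0.004053 min⁻¹
C(t) = C₀ e^(−kt)  ⇒  t = ln(C₀/C) / k
t = ln(117/18.1) / 0.004053 = 1.866 / 0.004053 ≈ 460 minutes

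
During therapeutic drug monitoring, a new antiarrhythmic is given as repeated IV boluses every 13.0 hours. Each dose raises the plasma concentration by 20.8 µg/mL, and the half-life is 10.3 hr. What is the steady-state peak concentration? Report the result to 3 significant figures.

k = ln 2 / 10.3 = 0.06730 hr⁻¹
Fraction remaining after one interval: e^(−kτ) = e^(−0.06730 × 13.0) = 0.4169
R = 1 / (1 − 0.4169) = 1.715
Css,max = 20.8 × 1.715 ≈ 35.7 µg/mL

35.7 µg/mL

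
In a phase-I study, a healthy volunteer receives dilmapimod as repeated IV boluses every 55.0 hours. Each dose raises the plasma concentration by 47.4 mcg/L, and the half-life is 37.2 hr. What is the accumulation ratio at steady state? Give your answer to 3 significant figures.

k = ln 2 / 37.2 = 0.01863 hr⁻¹
Fraction remaining after one interval: e^(−kτ) = e^(−0.01863 × 55.0) = 0.3589
R = 1 / (1 − 0.3589) = 1 / 0.6411 ≈ 1.56

1.56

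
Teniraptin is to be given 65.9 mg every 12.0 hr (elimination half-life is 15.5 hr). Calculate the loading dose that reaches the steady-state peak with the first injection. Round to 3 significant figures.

159 mg

k = ln 2 / 15.5 = 0.04472 hr⁻¹
Accumulation ratio R = 1 / (1 − e^(−kτ)) = 1 / (1 − e^(−0.04472×12.0)) = 1 / (1 − 0.5847) = 2.408
Loading dose = maintenance dose × R = 65.9 × 2.408 ≈ 159 mg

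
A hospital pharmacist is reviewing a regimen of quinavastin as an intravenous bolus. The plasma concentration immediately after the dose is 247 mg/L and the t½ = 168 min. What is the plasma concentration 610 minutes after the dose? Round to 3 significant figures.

19.9 mg/L

k = ln 2 / 168 = 0.004126 min⁻¹
C(t) = C₀ e^(−kt) = 247 × e^(−0.004126 × 610) = 247 × e^(−2.517) = 247 × 0.08072 ≈ 19.9 mg/L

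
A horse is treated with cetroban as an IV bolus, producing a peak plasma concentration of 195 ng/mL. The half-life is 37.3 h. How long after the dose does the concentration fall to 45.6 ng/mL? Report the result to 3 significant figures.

k = ln 2 / 37.3 = 0.01858 h⁻¹
C(t) = C₀ e^(−kt)  ⇒  t = ln(C₀/C) / k
t = ln(195/45.6) / 0.01858 = 1.453 / 0.01858 ≈ 78.2 hours

78.2 hours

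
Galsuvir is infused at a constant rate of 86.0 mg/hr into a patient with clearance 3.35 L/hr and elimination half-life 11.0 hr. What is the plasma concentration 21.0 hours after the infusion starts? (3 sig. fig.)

Css = rate / CL = 86.0 / 3.35 = 25.67 mg/L
k = ln 2 / 11.0 = 0.06301 hr⁻¹
C(t) = Css (1 − e^(−kt)) = 25.67 × (1 − e^(−1.323)) = 25.67 × 0.7337 ≈ 18.8 mg/L

18.8 mg/L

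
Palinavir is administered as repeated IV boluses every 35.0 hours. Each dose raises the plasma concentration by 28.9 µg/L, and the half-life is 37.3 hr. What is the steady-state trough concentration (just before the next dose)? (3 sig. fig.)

k = ln 2 / 37.3 = 0.01858 hr⁻¹
Fraction remaining after one interval: e^(−kτ) = e^(−0.01858 × 35.0) = 0.5218
R = 1 / (1 − 0.5218) = 2.091
Css,max = 28.9 × 2.091 = 60.44 µg/L
Css,min = Css,max × e^(−kτ) = 60.44 × 0.5218 ≈ 31.5 µg/L

31.5 µg/L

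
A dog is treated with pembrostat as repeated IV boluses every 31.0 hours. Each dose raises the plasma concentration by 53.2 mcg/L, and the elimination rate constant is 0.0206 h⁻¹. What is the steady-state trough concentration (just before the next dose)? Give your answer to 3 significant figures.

Fraction remaining after one interval: e^(−kτ) = e^(−0.02060 × 31.0) = 0.5280
R = 1 / (1 − 0.5280) = 2.119
Css,max = 53.2 × 2.119 = 112.7 mcg/L
Css,min = Css,max × e^(−kτ) = 112.7 × 0.5280 ≈ 59.5 mcg/L

59.5 mcg/L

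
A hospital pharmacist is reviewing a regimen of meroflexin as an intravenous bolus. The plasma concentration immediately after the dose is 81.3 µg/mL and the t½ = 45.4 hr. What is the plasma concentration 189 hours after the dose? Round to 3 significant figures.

4.54 µg/mL

k = ln 2 / 45.4 = 0.01527 hr⁻¹
C(t) = C₀ e^(−kt) = 81.3 × e^(−0.01527 × 189) = 81.3 × e^(−2.886) = 81.3 × 0.05582 ≈ 4.54 µg/mL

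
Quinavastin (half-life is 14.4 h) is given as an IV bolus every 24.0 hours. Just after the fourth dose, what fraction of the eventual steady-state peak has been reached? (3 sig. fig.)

k = ln 2 / 14.4 = 0.04814 h⁻¹
f_n = 1 − e^(−nkτ) = 1 − e^(−4 × 0.04814 × 24.0) = 1 − e^(−4.621) = 1 − 0.009843 ≈ 0.990

0.990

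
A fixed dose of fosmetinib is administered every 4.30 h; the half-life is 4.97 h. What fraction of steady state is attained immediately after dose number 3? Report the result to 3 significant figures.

k = ln 2 / 4.97 = 0.1395 h⁻¹
f_n = 1 − e^(−nkτ) = 1 − e^(−3 × 0.1395 × 4.30) = 1 − e^(−1.799) = 1 − 0.1654 ≈ 0.835

0.835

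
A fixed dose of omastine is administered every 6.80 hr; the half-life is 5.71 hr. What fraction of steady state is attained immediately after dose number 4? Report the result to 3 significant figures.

0.963

k = ln 2 / 5.71 = 0.1214 hr⁻¹
f_n = 1 − e^(−nkτ) = 1 − e^(−4 × 0.1214 × 6.80) = 1 − e^(−3.302) = 1 − 0.03681 ≈ 0.963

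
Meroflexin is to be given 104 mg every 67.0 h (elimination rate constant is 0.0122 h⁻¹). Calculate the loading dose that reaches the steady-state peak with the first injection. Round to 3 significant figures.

186 mg

Accumulation ratio R = 1 / (1 − e^(−kτ)) = 1 / (1 − e^(−0.01220×67.0)) = 1 / (1 − 0.4416) = 1.791
Loading dose = maintenance dose × R = 104 × 1.791 ≈ 186 mg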